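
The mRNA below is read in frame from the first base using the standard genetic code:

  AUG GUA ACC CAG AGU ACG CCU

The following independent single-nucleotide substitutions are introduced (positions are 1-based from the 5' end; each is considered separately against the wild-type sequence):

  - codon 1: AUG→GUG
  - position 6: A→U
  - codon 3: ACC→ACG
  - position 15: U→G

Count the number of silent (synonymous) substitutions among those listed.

Codon 1: AUG (Met) → GUG (Val) — missense.
Codon 2: GUA (Val) → GUU (Val) — synonymous.
Codon 3: ACC (Thr) → ACG (Thr) — synonymous.
Codon 5: AGU (Ser) → AGG (Arg) — missense.
Synonymous: 2 of 4.

2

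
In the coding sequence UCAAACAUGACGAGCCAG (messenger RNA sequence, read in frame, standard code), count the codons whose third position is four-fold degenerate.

2

Codon 1 UCA (Ser): third position 4-fold.
Codon 2 AAC (Asn): third position 2-fold.
Codon 3 AUG (Met): third position 1-fold.
Codon 4 ACG (Thr): third position 4-fold.
Codon 5 AGC (Ser): third position 2-fold.
Codon 6 CAG (Gln): third position 2-fold.
Four-fold degenerate third positions: 2.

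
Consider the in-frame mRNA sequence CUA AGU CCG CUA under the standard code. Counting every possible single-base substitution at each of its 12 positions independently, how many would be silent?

Codon 1 (CUA, Leu): 4 synonymous substitutions.
Codon 2 (AGU, Ser): 1 synonymous substitution.
Codon 3 (CCG, Pro): 3 synonymous substitutions.
Codon 4 (CUA, Leu): 4 synonymous substitutions.
Total: 4 + 1 + 3 + 4 = 12.

12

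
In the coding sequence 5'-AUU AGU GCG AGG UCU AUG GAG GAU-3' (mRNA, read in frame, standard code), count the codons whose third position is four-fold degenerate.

2

Codon 1 AUU (Ile): third position 3-fold.
Codon 2 AGU (Ser): third position 2-fold.
Codon 3 GCG (Ala): third position 4-fold.
Codon 4 AGG (Arg): third position 2-fold.
Codon 5 UCU (Ser): third position 4-fold.
Codon 6 AUG (Met): third position 1-fold.
Codon 7 GAG (Glu): third position 2-fold.
Codon 8 GAU (Asp): third position 2-fold.
Four-fold degenerate third positions: 2.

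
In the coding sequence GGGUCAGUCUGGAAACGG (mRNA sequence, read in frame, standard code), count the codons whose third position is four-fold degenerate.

Codon 1 GGG (Gly): third position 4-fold.
Codon 2 UCA (Ser): third position 4-fold.
Codon 3 GUC (Val): third position 4-fold.
Codon 4 UGG (Trp): third position 1-fold.
Codon 5 AAA (Lys): third position 2-fold.
Codon 6 CGG (Arg): third position 4-fold.
Four-fold degenerate third positions: 4.

4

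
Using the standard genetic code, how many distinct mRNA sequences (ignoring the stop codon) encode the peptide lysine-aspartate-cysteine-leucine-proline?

192

Lys: 2 codons.
Asp: 2 codons.
Cys: 2 codons.
Leu: 6 codons.
Pro: 4 codons.
2 × 2 × 2 × 6 × 4 = 192.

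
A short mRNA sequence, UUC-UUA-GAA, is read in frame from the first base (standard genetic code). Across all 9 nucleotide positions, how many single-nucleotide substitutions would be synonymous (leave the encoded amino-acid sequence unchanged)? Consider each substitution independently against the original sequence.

4

Codon 1 (UUC, Phe): 1 synonymous substitution.
Codon 2 (UUA, Leu): 2 synonymous substitutions.
Codon 3 (GAA, Glu): 1 synonymous substitution.
Total: 1 + 2 + 1 = 4.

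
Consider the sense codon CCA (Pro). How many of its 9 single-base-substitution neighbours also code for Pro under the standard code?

Position 1: none → 0 synonymous.
Position 2: none → 0 synonymous.
Position 3: CCT, CCC, CCG → 3 synonymous.
Total: 0 + 0 + 3 = 3.

3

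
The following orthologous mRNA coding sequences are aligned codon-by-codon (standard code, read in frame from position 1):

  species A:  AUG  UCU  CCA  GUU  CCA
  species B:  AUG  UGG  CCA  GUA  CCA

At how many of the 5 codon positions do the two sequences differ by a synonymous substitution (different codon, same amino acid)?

1

Codon 1: AUG Met / AUG Met — identical.
Codon 2: UCU Ser / UGG Trp — nonsynonymous.
Codon 3: CCA Pro / CCA Pro — identical.
Codon 4: GUU Val / GUA Val — synonymous.
Codon 5: CCA Pro / CCA Pro — identical.
Synonymous differences: 1.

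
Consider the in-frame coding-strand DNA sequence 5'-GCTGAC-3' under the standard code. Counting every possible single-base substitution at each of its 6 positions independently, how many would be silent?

4

Codon 1 (GCT, Ala): 3 synonymous substitutions.
Codon 2 (GAC, Asp): 1 synonymous substitution.
Total: 3 + 1 = 4.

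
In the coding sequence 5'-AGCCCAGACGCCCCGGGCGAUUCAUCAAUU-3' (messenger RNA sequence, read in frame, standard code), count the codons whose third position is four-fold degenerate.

Codon 1 AGC (Ser): third position 2-fold.
Codon 2 CCA (Pro): third position 4-fold.
Codon 3 GAC (Asp): third position 2-fold.
Codon 4 GCC (Ala): third position 4-fold.
Codon 5 CCG (Pro): third position 4-fold.
Codon 6 GGC (Gly): third position 4-fold.
Codon 7 GAU (Asp): third position 2-fold.
Codon 8 UCA (Ser): third position 4-fold.
Codon 9 UCA (Ser): third position 4-fold.
Codon 10 AUU (Ile): third position 3-fold.
Four-fold degenerate third positions: 6.

6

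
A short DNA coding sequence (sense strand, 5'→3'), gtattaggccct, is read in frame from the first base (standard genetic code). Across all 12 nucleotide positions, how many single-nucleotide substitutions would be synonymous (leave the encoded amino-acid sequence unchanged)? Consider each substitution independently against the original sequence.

Codon 1 (GTA, Val): 3 synonymous substitutions.
Codon 2 (TTA, Leu): 2 synonymous substitutions.
Codon 3 (GGC, Gly): 3 synonymous substitutions.
Codon 4 (CCT, Pro): 3 synonymous substitutions.
Total: 3 + 2 + 3 + 3 = 11.

11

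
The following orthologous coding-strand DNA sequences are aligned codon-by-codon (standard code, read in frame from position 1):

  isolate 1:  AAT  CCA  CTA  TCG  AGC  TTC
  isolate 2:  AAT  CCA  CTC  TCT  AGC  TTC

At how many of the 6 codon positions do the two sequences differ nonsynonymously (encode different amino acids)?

Codon 1: AAT Asn / AAT Asn — identical.
Codon 2: CCA Pro / CCA Pro — identical.
Codon 3: CTA Leu / CTC Leu — synonymous.
Codon 4: TCG Ser / TCT Ser — synonymous.
Codon 5: AGC Ser / AGC Ser — identical.
Codon 6: TTC Phe / TTC Phe — identical.
Nonsynonymous differences: 0.

0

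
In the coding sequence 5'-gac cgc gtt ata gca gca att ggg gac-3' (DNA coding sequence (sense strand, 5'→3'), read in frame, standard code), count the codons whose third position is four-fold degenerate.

Codon 1 GAC (Asp): third position 2-fold.
Codon 2 CGC (Arg): third position 4-fold.
Codon 3 GTT (Val): third position 4-fold.
Codon 4 ATA (Ile): third position 3-fold.
Codon 5 GCA (Ala): third position 4-fold.
Codon 6 GCA (Ala): third position 4-fold.
Codon 7 ATT (Ile): third position 3-fold.
Codon 8 GGG (Gly): third position 4-fold.
Codon 9 GAC (Asp): third position 2-fold.
Four-fold degenerate third positions: 5.

5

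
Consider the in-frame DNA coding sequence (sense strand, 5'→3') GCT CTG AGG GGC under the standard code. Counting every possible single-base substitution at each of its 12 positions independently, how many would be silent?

12

Codon 1 (GCT, Ala): 3 synonymous substitutions.
Codon 2 (CTG, Leu): 4 synonymous substitutions.
Codon 3 (AGG, Arg): 2 synonymous substitutions.
Codon 4 (GGC, Gly): 3 synonymous substitutions.
Total: 3 + 4 + 2 + 3 = 12.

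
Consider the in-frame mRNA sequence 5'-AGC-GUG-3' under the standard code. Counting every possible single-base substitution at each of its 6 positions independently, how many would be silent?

Codon 1 (AGC, Ser): 1 synonymous substitution.
Codon 2 (GUG, Val): 3 synonymous substitutions.
Total: 1 + 3 = 4.

4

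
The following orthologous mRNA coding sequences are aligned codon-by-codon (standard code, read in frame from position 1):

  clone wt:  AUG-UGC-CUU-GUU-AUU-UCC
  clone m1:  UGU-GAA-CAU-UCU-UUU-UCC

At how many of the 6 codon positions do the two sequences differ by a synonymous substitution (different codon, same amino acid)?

Codon 1: AUG Met / UGU Cys — nonsynonymous.
Codon 2: UGC Cys / GAA Glu — nonsynonymous.
Codon 3: CUU Leu / CAU His — nonsynonymous.
Codon 4: GUU Val / UCU Ser — nonsynonymous.
Codon 5: AUU Ile / UUU Phe — nonsynonymous.
Codon 6: UCC Ser / UCC Ser — identical.
Synonymous differences: 0.

0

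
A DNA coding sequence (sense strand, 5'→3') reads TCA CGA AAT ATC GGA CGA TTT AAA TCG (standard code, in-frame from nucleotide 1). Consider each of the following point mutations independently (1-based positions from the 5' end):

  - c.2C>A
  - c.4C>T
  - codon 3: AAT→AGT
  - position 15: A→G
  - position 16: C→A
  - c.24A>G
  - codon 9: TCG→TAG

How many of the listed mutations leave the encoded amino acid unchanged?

3

Codon 1: TCA (Ser) → TAA (Stop) — nonsense.
Codon 2: CGA (Arg) → TGA (Stop) — nonsense.
Codon 3: AAT (Asn) → AGT (Ser) — missense.
Codon 5: GGA (Gly) → GGG (Gly) — synonymous.
Codon 6: CGA (Arg) → AGA (Arg) — synonymous.
Codon 8: AAA (Lys) → AAG (Lys) — synonymous.
Codon 9: TCG (Ser) → TAG (Stop) — nonsense.
Synonymous: 3 of 7.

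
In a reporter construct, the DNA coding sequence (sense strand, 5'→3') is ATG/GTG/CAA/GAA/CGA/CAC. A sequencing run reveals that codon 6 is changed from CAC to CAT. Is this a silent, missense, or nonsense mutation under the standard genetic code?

Position 18 falls in codon 6: CAC → His.
After the substitution the codon is CAT → His.
Both encode His, so the change is synonymous.

silent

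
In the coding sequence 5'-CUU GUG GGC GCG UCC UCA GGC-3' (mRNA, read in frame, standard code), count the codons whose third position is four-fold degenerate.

7

Codon 1 CUU (Leu): third position 4-fold.
Codon 2 GUG (Val): third position 4-fold.
Codon 3 GGC (Gly): third position 4-fold.
Codon 4 GCG (Ala): third position 4-fold.
Codon 5 UCC (Ser): third position 4-fold.
Codon 6 UCA (Ser): third position 4-fold.
Codon 7 GGC (Gly): third position 4-fold.
Four-fold degenerate third positions: 7.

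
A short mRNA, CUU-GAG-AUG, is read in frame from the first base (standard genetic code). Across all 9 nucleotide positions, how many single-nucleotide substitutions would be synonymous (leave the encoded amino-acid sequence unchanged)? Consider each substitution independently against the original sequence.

Codon 1 (CUU, Leu): 3 synonymous substitutions.
Codon 2 (GAG, Glu): 1 synonymous substitution.
Codon 3 (AUG, Met): 0 synonymous substitutions.
Total: 3 + 1 + 0 = 4.

4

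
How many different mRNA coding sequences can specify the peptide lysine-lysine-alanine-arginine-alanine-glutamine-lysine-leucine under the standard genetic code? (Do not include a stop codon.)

9216

Lys: 2 codons.
Lys: 2 codons.
Ala: 4 codons.
Arg: 6 codons.
Ala: 4 codons.
Gln: 2 codons.
Lys: 2 codons.
Leu: 6 codons.
2 × 2 × 4 × 6 × 4 × 2 × 2 × 6 = 9216.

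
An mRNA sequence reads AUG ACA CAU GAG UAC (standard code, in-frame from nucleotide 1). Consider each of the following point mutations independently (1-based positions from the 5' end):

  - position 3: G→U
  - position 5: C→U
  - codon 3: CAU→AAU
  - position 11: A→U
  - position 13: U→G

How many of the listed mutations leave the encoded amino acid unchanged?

Codon 1: AUG (Met) → AUU (Ile) — missense.
Codon 2: ACA (Thr) → AUA (Ile) — missense.
Codon 3: CAU (His) → AAU (Asn) — missense.
Codon 4: GAG (Glu) → GUG (Val) — missense.
Codon 5: UAC (Tyr) → GAC (Asp) — missense.
Synonymous: 0 of 5.

0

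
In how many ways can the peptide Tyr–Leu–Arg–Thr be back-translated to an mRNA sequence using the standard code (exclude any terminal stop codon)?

Tyr: 2 codons.
Leu: 6 codons.
Arg: 6 codons.
Thr: 4 codons.
2 × 6 × 6 × 4 = 288.

288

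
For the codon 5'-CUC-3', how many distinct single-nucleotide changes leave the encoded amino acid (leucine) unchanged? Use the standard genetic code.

3

Position 1: none → 0 synonymous.
Position 2: none → 0 synonymous.
Position 3: CUU, CUA, CUG → 3 synonymous.
Total: 0 + 0 + 3 = 3.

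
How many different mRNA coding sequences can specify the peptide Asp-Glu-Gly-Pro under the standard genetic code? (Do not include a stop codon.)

64

Asp: 2 codons.
Glu: 2 codons.
Gly: 4 codons.
Pro: 4 codons.
2 × 2 × 4 × 4 = 64.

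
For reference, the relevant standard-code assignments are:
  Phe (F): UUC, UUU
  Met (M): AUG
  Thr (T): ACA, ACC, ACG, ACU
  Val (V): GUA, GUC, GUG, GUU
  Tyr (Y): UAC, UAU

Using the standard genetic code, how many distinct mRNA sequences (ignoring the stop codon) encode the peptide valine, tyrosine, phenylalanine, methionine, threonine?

Val: 4 codons.
Tyr: 2 codons.
Phe: 2 codons.
Met: 1 codon.
Thr: 4 codons.
4 × 2 × 2 × 1 × 4 = 64.

64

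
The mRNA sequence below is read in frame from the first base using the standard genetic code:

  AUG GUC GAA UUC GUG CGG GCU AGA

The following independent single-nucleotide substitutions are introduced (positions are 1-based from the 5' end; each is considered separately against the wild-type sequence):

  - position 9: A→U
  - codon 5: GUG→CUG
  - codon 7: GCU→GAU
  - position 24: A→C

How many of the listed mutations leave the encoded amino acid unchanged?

0

Codon 3: GAA (Glu) → GAU (Asp) — missense.
Codon 5: GUG (Val) → CUG (Leu) — missense.
Codon 7: GCU (Ala) → GAU (Asp) — missense.
Codon 8: AGA (Arg) → AGC (Ser) — missense.
Synonymous: 0 of 4.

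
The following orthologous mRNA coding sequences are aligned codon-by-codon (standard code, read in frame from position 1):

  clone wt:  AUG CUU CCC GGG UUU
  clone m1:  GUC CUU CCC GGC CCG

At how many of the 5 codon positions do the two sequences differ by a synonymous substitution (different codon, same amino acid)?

Codon 1: AUG Met / GUC Val — nonsynonymous.
Codon 2: CUU Leu / CUU Leu — identical.
Codon 3: CCC Pro / CCC Pro — identical.
Codon 4: GGG Gly / GGC Gly — synonymous.
Codon 5: UUU Phe / CCG Pro — nonsynonymous.
Synonymous differences: 1.

1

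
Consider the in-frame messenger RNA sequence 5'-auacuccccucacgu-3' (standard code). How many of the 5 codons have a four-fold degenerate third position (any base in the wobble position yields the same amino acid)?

Codon 1 AUA (Ile): third position 3-fold.
Codon 2 CUC (Leu): third position 4-fold.
Codon 3 CCC (Pro): third position 4-fold.
Codon 4 UCA (Ser): third position 4-fold.
Codon 5 CGU (Arg): third position 4-fold.
Four-fold degenerate third positions: 4.

4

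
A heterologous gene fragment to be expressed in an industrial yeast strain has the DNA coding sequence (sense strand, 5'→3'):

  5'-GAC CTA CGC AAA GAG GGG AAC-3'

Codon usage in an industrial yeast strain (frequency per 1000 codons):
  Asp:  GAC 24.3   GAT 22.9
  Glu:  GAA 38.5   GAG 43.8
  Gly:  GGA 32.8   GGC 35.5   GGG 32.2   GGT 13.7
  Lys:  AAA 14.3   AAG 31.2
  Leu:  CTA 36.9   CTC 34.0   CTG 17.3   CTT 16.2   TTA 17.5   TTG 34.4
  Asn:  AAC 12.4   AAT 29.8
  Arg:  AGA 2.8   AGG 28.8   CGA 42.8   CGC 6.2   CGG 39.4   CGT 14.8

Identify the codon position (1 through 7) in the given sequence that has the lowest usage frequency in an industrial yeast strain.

Codon 1 GAC (Asp): 24.3 per 1000.
Codon 2 CTA (Leu): 36.9 per 1000.
Codon 3 CGC (Arg): 6.2 per 1000.
Codon 4 AAA (Lys): 14.3 per 1000.
Codon 5 GAG (Glu): 43.8 per 1000.
Codon 6 GGG (Gly): 32.2 per 1000.
Codon 7 AAC (Asn): 12.4 per 1000.
Lowest frequency is 6.2 at codon 3.

3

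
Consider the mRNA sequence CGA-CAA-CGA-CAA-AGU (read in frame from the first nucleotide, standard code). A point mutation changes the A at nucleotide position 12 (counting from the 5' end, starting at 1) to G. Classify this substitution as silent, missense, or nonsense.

silent

Position 12 falls in codon 4: CAA → Gln.
After the substitution the codon is CAG → Gln.
Both encode Gln, so the change is synonymous.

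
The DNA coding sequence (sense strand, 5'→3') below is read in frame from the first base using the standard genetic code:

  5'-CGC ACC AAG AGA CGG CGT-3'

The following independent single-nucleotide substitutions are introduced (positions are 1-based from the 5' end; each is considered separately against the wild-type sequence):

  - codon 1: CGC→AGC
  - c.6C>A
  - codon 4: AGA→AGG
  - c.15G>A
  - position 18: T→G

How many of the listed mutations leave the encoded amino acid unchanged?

Codon 1: CGC (Arg) → AGC (Ser) — missense.
Codon 2: ACC (Thr) → ACA (Thr) — synonymous.
Codon 4: AGA (Arg) → AGG (Arg) — synonymous.
Codon 5: CGG (Arg) → CGA (Arg) — synonymous.
Codon 6: CGT (Arg) → CGG (Arg) — synonymous.
Synonymous: 4 of 5.

4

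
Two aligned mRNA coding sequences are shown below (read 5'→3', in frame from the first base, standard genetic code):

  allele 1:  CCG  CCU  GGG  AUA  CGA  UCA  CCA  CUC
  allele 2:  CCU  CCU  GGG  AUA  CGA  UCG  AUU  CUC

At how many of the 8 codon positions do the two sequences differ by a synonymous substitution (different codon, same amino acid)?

2

Codon 1: CCG Pro / CCU Pro — synonymous.
Codon 2: CCU Pro / CCU Pro — identical.
Codon 3: GGG Gly / GGG Gly — identical.
Codon 4: AUA Ile / AUA Ile — identical.
Codon 5: CGA Arg / CGA Arg — identical.
Codon 6: UCA Ser / UCG Ser — synonymous.
Codon 7: CCA Pro / AUU Ile — nonsynonymous.
Codon 8: CUC Leu / CUC Leu — identical.
Synonymous differences: 2.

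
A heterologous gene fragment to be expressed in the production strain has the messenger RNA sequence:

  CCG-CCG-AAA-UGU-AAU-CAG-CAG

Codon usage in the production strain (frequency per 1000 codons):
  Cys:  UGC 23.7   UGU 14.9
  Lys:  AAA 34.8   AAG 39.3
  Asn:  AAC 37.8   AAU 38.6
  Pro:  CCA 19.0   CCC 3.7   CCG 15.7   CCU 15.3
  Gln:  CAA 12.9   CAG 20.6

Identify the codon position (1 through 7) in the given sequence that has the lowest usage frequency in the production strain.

Codon 1 CCG (Pro): 15.7 per 1000.
Codon 2 CCG (Pro): 15.7 per 1000.
Codon 3 AAA (Lys): 34.8 per 1000.
Codon 4 UGU (Cys): 14.9 per 1000.
Codon 5 AAU (Asn): 38.6 per 1000.
Codon 6 CAG (Gln): 20.6 per 1000.
Codon 7 CAG (Gln): 20.6 per 1000.
Lowest frequency is 14.9 at codon 4.

4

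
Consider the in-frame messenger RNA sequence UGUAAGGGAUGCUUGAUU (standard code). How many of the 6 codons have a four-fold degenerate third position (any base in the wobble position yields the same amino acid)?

Codon 1 UGU (Cys): third position 2-fold.
Codon 2 AAG (Lys): third position 2-fold.
Codon 3 GGA (Gly): third position 4-fold.
Codon 4 UGC (Cys): third position 2-fold.
Codon 5 UUG (Leu): third position 2-fold.
Codon 6 AUU (Ile): third position 3-fold.
Four-fold degenerate third positions: 1.

1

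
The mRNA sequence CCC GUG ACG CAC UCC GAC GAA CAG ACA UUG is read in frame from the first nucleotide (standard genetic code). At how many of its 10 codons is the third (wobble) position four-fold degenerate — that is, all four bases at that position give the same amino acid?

5

Codon 1 CCC (Pro): third position 4-fold.
Codon 2 GUG (Val): third position 4-fold.
Codon 3 ACG (Thr): third position 4-fold.
Codon 4 CAC (His): third position 2-fold.
Codon 5 UCC (Ser): third position 4-fold.
Codon 6 GAC (Asp): third position 2-fold.
Codon 7 GAA (Glu): third position 2-fold.
Codon 8 CAG (Gln): third position 2-fold.
Codon 9 ACA (Thr): third position 4-fold.
Codon 10 UUG (Leu): third position 2-fold.
Four-fold degenerate third positions: 5.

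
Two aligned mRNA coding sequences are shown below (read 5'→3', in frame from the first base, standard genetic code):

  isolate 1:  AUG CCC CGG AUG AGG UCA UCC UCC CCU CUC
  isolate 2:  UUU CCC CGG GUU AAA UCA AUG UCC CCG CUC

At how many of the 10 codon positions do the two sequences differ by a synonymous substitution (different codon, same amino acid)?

Codon 1: AUG Met / UUU Phe — nonsynonymous.
Codon 2: CCC Pro / CCC Pro — identical.
Codon 3: CGG Arg / CGG Arg — identical.
Codon 4: AUG Met / GUU Val — nonsynonymous.
Codon 5: AGG Arg / AAA Lys — nonsynonymous.
Codon 6: UCA Ser / UCA Ser — identical.
Codon 7: UCC Ser / AUG Met — nonsynonymous.
Codon 8: UCC Ser / UCC Ser — identical.
Codon 9: CCU Pro / CCG Pro — synonymous.
Codon 10: CUC Leu / CUC Leu — identical.
Synonymous differences: 1.

1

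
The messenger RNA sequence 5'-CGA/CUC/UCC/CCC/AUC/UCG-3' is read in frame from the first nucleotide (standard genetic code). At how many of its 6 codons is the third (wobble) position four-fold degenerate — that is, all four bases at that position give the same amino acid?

Codon 1 CGA (Arg): third position 4-fold.
Codon 2 CUC (Leu): third position 4-fold.
Codon 3 UCC (Ser): third position 4-fold.
Codon 4 CCC (Pro): third position 4-fold.
Codon 5 AUC (Ile): third position 3-fold.
Codon 6 UCG (Ser): third position 4-fold.
Four-fold degenerate third positions: 5.

5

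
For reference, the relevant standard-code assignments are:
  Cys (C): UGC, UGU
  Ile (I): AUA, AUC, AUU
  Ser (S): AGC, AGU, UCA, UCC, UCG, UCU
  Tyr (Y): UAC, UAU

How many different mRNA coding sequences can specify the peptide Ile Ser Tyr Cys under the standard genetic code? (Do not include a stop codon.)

Ile: 3 codons.
Ser: 6 codons.
Tyr: 2 codons.
Cys: 2 codons.
3 × 6 × 2 × 2 = 72.

72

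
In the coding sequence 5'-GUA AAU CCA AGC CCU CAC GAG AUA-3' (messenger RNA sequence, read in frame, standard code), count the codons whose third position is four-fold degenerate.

3

Codon 1 GUA (Val): third position 4-fold.
Codon 2 AAU (Asn): third position 2-fold.
Codon 3 CCA (Pro): third position 4-fold.
Codon 4 AGC (Ser): third position 2-fold.
Codon 5 CCU (Pro): third position 4-fold.
Codon 6 CAC (His): third position 2-fold.
Codon 7 GAG (Glu): third position 2-fold.
Codon 8 AUA (Ile): third position 3-fold.
Four-fold degenerate third positions: 3.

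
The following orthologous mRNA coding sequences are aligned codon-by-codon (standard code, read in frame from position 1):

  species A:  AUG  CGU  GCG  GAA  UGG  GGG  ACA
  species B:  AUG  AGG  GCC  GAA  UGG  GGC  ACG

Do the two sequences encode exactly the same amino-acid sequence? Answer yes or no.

yes

Codon 1: AUG Met / AUG Met — identical.
Codon 2: CGU Arg / AGG Arg — synonymous.
Codon 3: GCG Ala / GCC Ala — synonymous.
Codon 4: GAA Glu / GAA Glu — identical.
Codon 5: UGG Trp / UGG Trp — identical.
Codon 6: GGG Gly / GGC Gly — synonymous.
Codon 7: ACA Thr / ACG Thr — synonymous.
Nonsynonymous differences: 0 → same protein.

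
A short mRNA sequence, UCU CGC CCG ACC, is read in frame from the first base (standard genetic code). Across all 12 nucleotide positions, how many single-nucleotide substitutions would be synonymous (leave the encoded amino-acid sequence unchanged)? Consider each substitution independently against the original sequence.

Codon 1 (UCU, Ser): 3 synonymous substitutions.
Codon 2 (CGC, Arg): 3 synonymous substitutions.
Codon 3 (CCG, Pro): 3 synonymous substitutions.
Codon 4 (ACC, Thr): 3 synonymous substitutions.
Total: 3 + 3 + 3 + 3 = 12.

12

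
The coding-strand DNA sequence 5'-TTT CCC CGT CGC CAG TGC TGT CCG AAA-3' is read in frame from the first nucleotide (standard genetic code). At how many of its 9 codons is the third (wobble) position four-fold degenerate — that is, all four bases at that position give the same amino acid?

Codon 1 TTT (Phe): third position 2-fold.
Codon 2 CCC (Pro): third position 4-fold.
Codon 3 CGT (Arg): third position 4-fold.
Codon 4 CGC (Arg): third position 4-fold.
Codon 5 CAG (Gln): third position 2-fold.
Codon 6 TGC (Cys): third position 2-fold.
Codon 7 TGT (Cys): third position 2-fold.
Codon 8 CCG (Pro): third position 4-fold.
Codon 9 AAA (Lys): third position 2-fold.
Four-fold degenerate third positions: 4.

4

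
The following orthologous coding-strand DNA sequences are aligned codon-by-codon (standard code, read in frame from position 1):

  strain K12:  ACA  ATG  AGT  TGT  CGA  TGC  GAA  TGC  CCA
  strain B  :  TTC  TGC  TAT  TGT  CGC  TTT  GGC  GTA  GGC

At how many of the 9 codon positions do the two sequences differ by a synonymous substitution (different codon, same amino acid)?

Codon 1: ACA Thr / TTC Phe — nonsynonymous.
Codon 2: ATG Met / TGC Cys — nonsynonymous.
Codon 3: AGT Ser / TAT Tyr — nonsynonymous.
Codon 4: TGT Cys / TGT Cys — identical.
Codon 5: CGA Arg / CGC Arg — synonymous.
Codon 6: TGC Cys / TTT Phe — nonsynonymous.
Codon 7: GAA Glu / GGC Gly — nonsynonymous.
Codon 8: TGC Cys / GTA Val — nonsynonymous.
Codon 9: CCA Pro / GGC Gly — nonsynonymous.
Synonymous differences: 1.

1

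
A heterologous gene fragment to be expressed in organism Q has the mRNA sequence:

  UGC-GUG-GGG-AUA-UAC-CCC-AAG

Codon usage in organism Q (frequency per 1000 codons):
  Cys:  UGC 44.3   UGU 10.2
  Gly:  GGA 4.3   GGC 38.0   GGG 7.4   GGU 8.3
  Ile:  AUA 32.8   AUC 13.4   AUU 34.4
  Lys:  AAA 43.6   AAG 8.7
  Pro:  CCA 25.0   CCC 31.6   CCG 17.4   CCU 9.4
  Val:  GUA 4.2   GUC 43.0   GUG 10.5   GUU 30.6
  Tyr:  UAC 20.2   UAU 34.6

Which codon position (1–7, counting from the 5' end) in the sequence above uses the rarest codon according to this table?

Codon 1 UGC (Cys): 44.3 per 1000.
Codon 2 GUG (Val): 10.5 per 1000.
Codon 3 GGG (Gly): 7.4 per 1000.
Codon 4 AUA (Ile): 32.8 per 1000.
Codon 5 UAC (Tyr): 20.2 per 1000.
Codon 6 CCC (Pro): 31.6 per 1000.
Codon 7 AAG (Lys): 8.7 per 1000.
Lowest frequency is 7.4 at codon 3.

3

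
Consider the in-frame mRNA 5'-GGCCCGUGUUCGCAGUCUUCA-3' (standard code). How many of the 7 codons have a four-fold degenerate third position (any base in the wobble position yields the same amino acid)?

Codon 1 GGC (Gly): third position 4-fold.
Codon 2 CCG (Pro): third position 4-fold.
Codon 3 UGU (Cys): third position 2-fold.
Codon 4 UCG (Ser): third position 4-fold.
Codon 5 CAG (Gln): third position 2-fold.
Codon 6 UCU (Ser): third position 4-fold.
Codon 7 UCA (Ser): third position 4-fold.
Four-fold degenerate third positions: 5.

5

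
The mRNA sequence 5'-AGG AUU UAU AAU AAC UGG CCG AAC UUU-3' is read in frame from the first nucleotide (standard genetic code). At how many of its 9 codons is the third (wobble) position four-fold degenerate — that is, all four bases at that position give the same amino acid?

1

Codon 1 AGG (Arg): third position 2-fold.
Codon 2 AUU (Ile): third position 3-fold.
Codon 3 UAU (Tyr): third position 2-fold.
Codon 4 AAU (Asn): third position 2-fold.
Codon 5 AAC (Asn): third position 2-fold.
Codon 6 UGG (Trp): third position 1-fold.
Codon 7 CCG (Pro): third position 4-fold.
Codon 8 AAC (Asn): third position 2-fold.
Codon 9 UUU (Phe): third position 2-fold.
Four-fold degenerate third positions: 1.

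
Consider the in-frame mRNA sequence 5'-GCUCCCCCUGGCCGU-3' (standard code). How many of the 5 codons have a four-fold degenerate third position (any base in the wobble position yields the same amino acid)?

Codon 1 GCU (Ala): third position 4-fold.
Codon 2 CCC (Pro): third position 4-fold.
Codon 3 CCU (Pro): third position 4-fold.
Codon 4 GGC (Gly): third position 4-fold.
Codon 5 CGU (Arg): third position 4-fold.
Four-fold degenerate third positions: 5.

5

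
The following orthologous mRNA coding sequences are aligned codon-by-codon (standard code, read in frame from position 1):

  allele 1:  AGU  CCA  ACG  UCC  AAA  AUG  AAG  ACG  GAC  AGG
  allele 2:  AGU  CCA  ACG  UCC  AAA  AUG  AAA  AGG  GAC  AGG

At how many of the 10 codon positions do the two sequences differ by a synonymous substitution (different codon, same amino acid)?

Codon 1: AGU Ser / AGU Ser — identical.
Codon 2: CCA Pro / CCA Pro — identical.
Codon 3: ACG Thr / ACG Thr — identical.
Codon 4: UCC Ser / UCC Ser — identical.
Codon 5: AAA Lys / AAA Lys — identical.
Codon 6: AUG Met / AUG Met — identical.
Codon 7: AAG Lys / AAA Lys — synonymous.
Codon 8: ACG Thr / AGG Arg — nonsynonymous.
Codon 9: GAC Asp / GAC Asp — identical.
Codon 10: AGG Arg / AGG Arg — identical.
Synonymous differences: 1.

1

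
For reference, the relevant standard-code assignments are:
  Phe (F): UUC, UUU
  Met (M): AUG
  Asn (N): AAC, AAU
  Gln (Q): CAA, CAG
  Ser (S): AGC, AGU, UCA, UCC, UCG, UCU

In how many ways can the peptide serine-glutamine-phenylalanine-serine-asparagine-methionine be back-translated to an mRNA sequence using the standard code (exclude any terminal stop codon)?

288

Ser: 6 codons.
Gln: 2 codons.
Phe: 2 codons.
Ser: 6 codons.
Asn: 2 codons.
Met: 1 codon.
6 × 2 × 2 × 6 × 2 × 1 = 288.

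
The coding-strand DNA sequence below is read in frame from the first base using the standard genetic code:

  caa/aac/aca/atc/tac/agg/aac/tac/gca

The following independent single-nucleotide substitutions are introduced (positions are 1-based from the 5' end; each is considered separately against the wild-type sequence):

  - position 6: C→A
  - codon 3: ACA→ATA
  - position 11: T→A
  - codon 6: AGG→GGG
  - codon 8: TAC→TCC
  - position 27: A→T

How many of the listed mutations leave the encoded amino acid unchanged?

Codon 2: AAC (Asn) → AAA (Lys) — missense.
Codon 3: ACA (Thr) → ATA (Ile) — missense.
Codon 4: ATC (Ile) → AAC (Asn) — missense.
Codon 6: AGG (Arg) → GGG (Gly) — missense.
Codon 8: TAC (Tyr) → TCC (Ser) — missense.
Codon 9: GCA (Ala) → GCT (Ala) — synonymous.
Synonymous: 1 of 6.

1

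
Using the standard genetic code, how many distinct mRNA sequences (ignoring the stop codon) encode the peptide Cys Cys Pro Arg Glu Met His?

Cys: 2 codons.
Cys: 2 codons.
Pro: 4 codons.
Arg: 6 codons.
Glu: 2 codons.
Met: 1 codon.
His: 2 codons.
2 × 2 × 4 × 6 × 2 × 1 × 2 = 384.

384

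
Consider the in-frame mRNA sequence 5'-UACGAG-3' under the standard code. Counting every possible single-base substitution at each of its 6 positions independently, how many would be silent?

Codon 1 (UAC, Tyr): 1 synonymous substitution.
Codon 2 (GAG, Glu): 1 synonymous substitution.
Total: 1 + 1 = 2.

2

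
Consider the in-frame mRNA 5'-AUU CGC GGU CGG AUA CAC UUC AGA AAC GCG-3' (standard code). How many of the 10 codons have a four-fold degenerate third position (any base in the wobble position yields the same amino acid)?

Codon 1 AUU (Ile): third position 3-fold.
Codon 2 CGC (Arg): third position 4-fold.
Codon 3 GGU (Gly): third position 4-fold.
Codon 4 CGG (Arg): third position 4-fold.
Codon 5 AUA (Ile): third position 3-fold.
Codon 6 CAC (His): third position 2-fold.
Codon 7 UUC (Phe): third position 2-fold.
Codon 8 AGA (Arg): third position 2-fold.
Codon 9 AAC (Asn): third position 2-fold.
Codon 10 GCG (Ala): third position 4-fold.
Four-fold degenerate third positions: 4.

4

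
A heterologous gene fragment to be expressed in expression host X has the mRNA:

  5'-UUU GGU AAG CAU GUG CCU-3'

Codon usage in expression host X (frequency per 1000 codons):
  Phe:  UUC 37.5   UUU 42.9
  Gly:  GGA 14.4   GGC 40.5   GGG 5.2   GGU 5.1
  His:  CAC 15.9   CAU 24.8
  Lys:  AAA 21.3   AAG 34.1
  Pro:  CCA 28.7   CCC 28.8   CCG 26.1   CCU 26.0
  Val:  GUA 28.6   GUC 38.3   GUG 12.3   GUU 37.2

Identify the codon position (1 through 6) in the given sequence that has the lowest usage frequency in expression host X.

Codon 1 UUU (Phe): 42.9 per 1000.
Codon 2 GGU (Gly): 5.1 per 1000.
Codon 3 AAG (Lys): 34.1 per 1000.
Codon 4 CAU (His): 24.8 per 1000.
Codon 5 GUG (Val): 12.3 per 1000.
Codon 6 CCU (Pro): 26.0 per 1000.
Lowest frequency is 5.1 at codon 2.

2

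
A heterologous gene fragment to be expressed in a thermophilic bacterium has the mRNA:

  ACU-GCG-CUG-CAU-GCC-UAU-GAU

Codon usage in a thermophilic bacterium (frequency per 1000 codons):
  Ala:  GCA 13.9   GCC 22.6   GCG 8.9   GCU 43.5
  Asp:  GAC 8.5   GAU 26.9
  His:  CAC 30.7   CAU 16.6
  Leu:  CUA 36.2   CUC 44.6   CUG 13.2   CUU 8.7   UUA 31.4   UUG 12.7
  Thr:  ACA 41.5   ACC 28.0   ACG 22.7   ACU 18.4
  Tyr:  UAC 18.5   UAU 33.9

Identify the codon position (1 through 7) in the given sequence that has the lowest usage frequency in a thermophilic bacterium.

2

Codon 1 ACU (Thr): 18.4 per 1000.
Codon 2 GCG (Ala): 8.9 per 1000.
Codon 3 CUG (Leu): 13.2 per 1000.
Codon 4 CAU (His): 16.6 per 1000.
Codon 5 GCC (Ala): 22.6 per 1000.
Codon 6 UAU (Tyr): 33.9 per 1000.
Codon 7 GAU (Asp): 26.9 per 1000.
Lowest frequency is 8.9 at codon 2.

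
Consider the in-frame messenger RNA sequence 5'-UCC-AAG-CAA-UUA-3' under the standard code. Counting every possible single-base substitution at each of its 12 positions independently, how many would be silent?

Codon 1 (UCC, Ser): 3 synonymous substitutions.
Codon 2 (AAG, Lys): 1 synonymous substitution.
Codon 3 (CAA, Gln): 1 synonymous substitution.
Codon 4 (UUA, Leu): 2 synonymous substitutions.
Total: 3 + 1 + 1 + 2 = 7.

7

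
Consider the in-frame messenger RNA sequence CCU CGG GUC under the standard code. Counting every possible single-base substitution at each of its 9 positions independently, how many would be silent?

Codon 1 (CCU, Pro): 3 synonymous substitutions.
Codon 2 (CGG, Arg): 4 synonymous substitutions.
Codon 3 (GUC, Val): 3 synonymous substitutions.
Total: 3 + 4 + 3 = 10.

10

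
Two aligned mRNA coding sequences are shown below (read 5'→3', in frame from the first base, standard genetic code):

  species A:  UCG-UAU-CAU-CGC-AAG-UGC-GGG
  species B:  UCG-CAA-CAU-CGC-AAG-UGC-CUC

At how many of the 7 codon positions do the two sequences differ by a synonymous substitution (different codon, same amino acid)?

Codon 1: UCG Ser / UCG Ser — identical.
Codon 2: UAU Tyr / CAA Gln — nonsynonymous.
Codon 3: CAU His / CAU His — identical.
Codon 4: CGC Arg / CGC Arg — identical.
Codon 5: AAG Lys / AAG Lys — identical.
Codon 6: UGC Cys / UGC Cys — identical.
Codon 7: GGG Gly / CUC Leu — nonsynonymous.
Synonymous differences: 0.

0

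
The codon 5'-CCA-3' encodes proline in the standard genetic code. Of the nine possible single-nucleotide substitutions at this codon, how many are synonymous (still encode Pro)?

3

Position 1: none → 0 synonymous.
Position 2: none → 0 synonymous.
Position 3: CCU, CCC, CCG → 3 synonymous.
Total: 0 + 0 + 3 = 3.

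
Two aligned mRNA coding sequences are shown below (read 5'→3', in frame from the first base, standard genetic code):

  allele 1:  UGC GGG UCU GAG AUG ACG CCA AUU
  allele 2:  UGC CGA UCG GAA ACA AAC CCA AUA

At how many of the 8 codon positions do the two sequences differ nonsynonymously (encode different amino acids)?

Codon 1: UGC Cys / UGC Cys — identical.
Codon 2: GGG Gly / CGA Arg — nonsynonymous.
Codon 3: UCU Ser / UCG Ser — synonymous.
Codon 4: GAG Glu / GAA Glu — synonymous.
Codon 5: AUG Met / ACA Thr — nonsynonymous.
Codon 6: ACG Thr / AAC Asn — nonsynonymous.
Codon 7: CCA Pro / CCA Pro — identical.
Codon 8: AUU Ile / AUA Ile — synonymous.
Nonsynonymous differences: 3.

3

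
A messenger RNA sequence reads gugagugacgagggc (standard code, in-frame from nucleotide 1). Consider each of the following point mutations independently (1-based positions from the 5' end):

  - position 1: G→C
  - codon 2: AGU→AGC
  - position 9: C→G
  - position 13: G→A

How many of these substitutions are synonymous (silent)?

Codon 1: GUG (Val) → CUG (Leu) — missense.
Codon 2: AGU (Ser) → AGC (Ser) — synonymous.
Codon 3: GAC (Asp) → GAG (Glu) — missense.
Codon 5: GGC (Gly) → AGC (Ser) — missense.
Synonymous: 1 of 4.

1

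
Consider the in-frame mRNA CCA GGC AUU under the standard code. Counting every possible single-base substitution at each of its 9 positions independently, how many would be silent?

Codon 1 (CCA, Pro): 3 synonymous substitutions.
Codon 2 (GGC, Gly): 3 synonymous substitutions.
Codon 3 (AUU, Ile): 2 synonymous substitutions.
Total: 3 + 3 + 2 = 8.

8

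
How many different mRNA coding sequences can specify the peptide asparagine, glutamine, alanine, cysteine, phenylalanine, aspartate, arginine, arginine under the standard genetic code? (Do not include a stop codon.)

4608

Asn: 2 codons.
Gln: 2 codons.
Ala: 4 codons.
Cys: 2 codons.
Phe: 2 codons.
Asp: 2 codons.
Arg: 6 codons.
Arg: 6 codons.
2 × 2 × 4 × 2 × 2 × 2 × 6 × 6 = 4608.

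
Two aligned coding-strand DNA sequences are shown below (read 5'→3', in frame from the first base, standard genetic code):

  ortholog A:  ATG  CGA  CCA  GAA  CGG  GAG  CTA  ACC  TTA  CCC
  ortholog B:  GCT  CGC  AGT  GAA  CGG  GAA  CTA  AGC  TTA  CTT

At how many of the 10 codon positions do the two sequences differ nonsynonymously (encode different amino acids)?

Codon 1: ATG Met / GCT Ala — nonsynonymous.
Codon 2: CGA Arg / CGC Arg — synonymous.
Codon 3: CCA Pro / AGT Ser — nonsynonymous.
Codon 4: GAA Glu / GAA Glu — identical.
Codon 5: CGG Arg / CGG Arg — identical.
Codon 6: GAG Glu / GAA Glu — synonymous.
Codon 7: CTA Leu / CTA Leu — identical.
Codon 8: ACC Thr / AGC Ser — nonsynonymous.
Codon 9: TTA Leu / TTA Leu — identical.
Codon 10: CCC Pro / CTT Leu — nonsynonymous.
Nonsynonymous differences: 4.

4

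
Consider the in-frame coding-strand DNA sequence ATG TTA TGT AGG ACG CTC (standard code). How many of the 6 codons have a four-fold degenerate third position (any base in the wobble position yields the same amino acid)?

2

Codon 1 ATG (Met): third position 1-fold.
Codon 2 TTA (Leu): third position 2-fold.
Codon 3 TGT (Cys): third position 2-fold.
Codon 4 AGG (Arg): third position 2-fold.
Codon 5 ACG (Thr): third position 4-fold.
Codon 6 CTC (Leu): third position 4-fold.
Four-fold degenerate third positions: 2.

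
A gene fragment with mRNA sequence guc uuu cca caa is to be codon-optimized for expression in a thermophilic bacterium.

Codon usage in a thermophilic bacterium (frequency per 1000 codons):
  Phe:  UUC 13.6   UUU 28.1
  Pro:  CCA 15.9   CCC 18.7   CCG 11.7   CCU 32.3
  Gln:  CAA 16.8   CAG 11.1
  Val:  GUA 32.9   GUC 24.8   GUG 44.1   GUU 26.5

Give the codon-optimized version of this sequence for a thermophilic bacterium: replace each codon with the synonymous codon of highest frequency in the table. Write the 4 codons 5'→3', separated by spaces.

GUG UUU CCU CAA

Codon 1 (Val): best is GUG at 44.1.
Codon 2 (Phe): best is UUU at 28.1.
Codon 3 (Pro): best is CCU at 32.3.
Codon 4 (Gln): best is CAA at 16.8.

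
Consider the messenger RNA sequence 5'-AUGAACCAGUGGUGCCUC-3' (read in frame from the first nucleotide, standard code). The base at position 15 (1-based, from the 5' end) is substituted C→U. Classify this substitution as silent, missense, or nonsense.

Position 15 falls in codon 5: UGC → Cys.
After the substitution the codon is UGU → Cys.
Both encode Cys, so the change is synonymous.

silent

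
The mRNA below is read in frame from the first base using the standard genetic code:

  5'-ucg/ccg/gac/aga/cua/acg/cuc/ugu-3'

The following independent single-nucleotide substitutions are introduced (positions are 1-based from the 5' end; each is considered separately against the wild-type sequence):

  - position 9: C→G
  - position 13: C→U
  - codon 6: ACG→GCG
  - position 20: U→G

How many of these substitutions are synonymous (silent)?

Codon 3: GAC (Asp) → GAG (Glu) — missense.
Codon 5: CUA (Leu) → UUA (Leu) — synonymous.
Codon 6: ACG (Thr) → GCG (Ala) — missense.
Codon 7: CUC (Leu) → CGC (Arg) — missense.
Synonymous: 1 of 4.

1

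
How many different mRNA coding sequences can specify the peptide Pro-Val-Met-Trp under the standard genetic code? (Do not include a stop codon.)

16

Pro: 4 codons.
Val: 4 codons.
Met: 1 codon.
Trp: 1 codon.
4 × 4 × 1 × 1 = 16.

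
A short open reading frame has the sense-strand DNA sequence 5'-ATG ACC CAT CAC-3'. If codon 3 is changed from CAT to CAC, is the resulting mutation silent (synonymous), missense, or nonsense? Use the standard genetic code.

silent

Position 9 falls in codon 3: CAT → His.
After the substitution the codon is CAC → His.
Both encode His, so the change is synonymous.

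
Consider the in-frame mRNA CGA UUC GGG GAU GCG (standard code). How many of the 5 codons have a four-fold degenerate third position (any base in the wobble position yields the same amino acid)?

3

Codon 1 CGA (Arg): third position 4-fold.
Codon 2 UUC (Phe): third position 2-fold.
Codon 3 GGG (Gly): third position 4-fold.
Codon 4 GAU (Asp): third position 2-fold.
Codon 5 GCG (Ala): third position 4-fold.
Four-fold degenerate third positions: 3.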